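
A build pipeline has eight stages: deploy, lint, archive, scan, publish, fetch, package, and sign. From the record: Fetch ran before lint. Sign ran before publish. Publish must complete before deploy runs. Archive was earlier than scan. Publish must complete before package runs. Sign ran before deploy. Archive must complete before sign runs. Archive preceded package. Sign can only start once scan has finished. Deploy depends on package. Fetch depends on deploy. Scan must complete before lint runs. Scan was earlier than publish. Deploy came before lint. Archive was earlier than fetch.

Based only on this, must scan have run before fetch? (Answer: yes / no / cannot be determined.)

Chain the constraints: scan → sign → deploy → fetch. Each link is directly stated, so scan comes before fetch.

yes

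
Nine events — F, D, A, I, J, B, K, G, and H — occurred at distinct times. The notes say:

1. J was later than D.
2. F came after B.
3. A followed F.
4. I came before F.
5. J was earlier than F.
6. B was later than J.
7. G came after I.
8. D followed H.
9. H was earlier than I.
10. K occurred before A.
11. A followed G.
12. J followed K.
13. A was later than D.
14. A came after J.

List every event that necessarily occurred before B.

Directly stated before B: J.
D reaches B via D → J → B.
H reaches B via H → D → J → B.
K reaches B via K → J → B.

D, H, J, K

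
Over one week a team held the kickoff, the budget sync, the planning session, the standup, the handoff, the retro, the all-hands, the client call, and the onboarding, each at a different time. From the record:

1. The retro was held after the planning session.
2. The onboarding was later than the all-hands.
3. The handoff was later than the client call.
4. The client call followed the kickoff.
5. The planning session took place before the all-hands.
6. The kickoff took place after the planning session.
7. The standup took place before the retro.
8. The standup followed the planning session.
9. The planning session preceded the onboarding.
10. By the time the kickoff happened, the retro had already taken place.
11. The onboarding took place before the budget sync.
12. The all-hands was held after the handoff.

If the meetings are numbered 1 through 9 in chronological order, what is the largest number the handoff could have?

6

The handoff must come before the all-hands, the budget sync, and the onboarding — 3 meetings forced after it.
Everything else can be placed before the handoff in some valid order, so the handoff can sit as late as position 9 − 3 = 6.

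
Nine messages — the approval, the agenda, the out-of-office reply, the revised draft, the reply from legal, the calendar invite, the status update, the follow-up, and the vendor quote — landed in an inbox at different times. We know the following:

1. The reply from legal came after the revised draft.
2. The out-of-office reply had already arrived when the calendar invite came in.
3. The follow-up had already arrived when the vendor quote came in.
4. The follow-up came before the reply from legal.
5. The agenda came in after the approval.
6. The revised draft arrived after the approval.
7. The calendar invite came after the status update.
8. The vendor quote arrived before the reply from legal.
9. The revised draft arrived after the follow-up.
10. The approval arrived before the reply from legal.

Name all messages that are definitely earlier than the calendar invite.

the out-of-office reply, the status update

Directly stated before the calendar invite: the out-of-office reply and the status update.
No chain forces the revised draft (or any of the others) ahead of the calendar invite.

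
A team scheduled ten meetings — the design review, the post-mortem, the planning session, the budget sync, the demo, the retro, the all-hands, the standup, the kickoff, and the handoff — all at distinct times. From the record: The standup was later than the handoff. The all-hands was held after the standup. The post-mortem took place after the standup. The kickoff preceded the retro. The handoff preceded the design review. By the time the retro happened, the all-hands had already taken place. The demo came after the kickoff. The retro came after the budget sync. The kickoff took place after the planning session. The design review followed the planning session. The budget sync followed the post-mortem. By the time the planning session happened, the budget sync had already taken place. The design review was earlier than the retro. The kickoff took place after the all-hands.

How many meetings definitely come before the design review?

Directly stated before the design review: the handoff and the planning session.
The budget sync reaches the design review via the budget sync → the planning session → the design review.
The post-mortem reaches the design review via the post-mortem → the budget sync → the planning session → the design review.
The standup reaches the design review via the standup → the post-mortem → the budget sync → the planning session → the design review.
No chain forces the kickoff (or any of the others) ahead of the design review.
That's the budget sync, the handoff, the planning session, the post-mortem, and the standup — 5 in all.

5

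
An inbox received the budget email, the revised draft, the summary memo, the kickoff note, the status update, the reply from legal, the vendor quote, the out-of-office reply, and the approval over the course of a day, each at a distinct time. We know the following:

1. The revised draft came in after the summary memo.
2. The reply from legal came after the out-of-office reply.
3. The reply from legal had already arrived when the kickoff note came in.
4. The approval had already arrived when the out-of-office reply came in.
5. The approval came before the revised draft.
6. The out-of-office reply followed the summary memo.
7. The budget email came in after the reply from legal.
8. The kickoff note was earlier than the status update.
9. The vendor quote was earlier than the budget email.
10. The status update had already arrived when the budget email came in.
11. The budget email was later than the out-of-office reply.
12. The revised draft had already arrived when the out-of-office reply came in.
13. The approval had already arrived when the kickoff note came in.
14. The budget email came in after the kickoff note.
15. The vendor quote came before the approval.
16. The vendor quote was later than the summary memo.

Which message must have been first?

the summary memo

The summary memo has a chain of constraints placing it before every other message, so the summary memo must be first.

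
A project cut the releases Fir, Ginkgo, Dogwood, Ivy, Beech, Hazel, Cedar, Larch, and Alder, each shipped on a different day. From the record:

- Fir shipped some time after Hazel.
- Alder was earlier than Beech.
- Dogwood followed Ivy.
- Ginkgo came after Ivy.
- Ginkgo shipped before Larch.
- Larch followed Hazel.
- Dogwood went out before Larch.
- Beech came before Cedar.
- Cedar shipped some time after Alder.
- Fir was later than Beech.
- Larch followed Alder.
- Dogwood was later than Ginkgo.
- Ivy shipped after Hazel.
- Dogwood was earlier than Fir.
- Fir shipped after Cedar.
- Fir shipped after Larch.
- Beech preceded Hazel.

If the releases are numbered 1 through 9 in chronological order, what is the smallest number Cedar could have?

3

Alder and Beech must both come before Cedar — 2 forced predecessors.
Nothing else is forced ahead of Cedar, so its earliest slot is position 2 + 1 = 3.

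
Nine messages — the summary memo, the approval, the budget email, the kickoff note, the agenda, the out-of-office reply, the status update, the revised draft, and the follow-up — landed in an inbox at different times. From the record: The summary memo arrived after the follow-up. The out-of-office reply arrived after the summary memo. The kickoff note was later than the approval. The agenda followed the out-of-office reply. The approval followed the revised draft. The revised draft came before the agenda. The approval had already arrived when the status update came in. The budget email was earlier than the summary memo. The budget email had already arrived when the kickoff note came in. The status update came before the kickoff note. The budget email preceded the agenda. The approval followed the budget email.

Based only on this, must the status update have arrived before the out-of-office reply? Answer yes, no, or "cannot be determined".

cannot be determined

No chain of stated constraints runs from the status update to the out-of-office reply, and none runs from the out-of-office reply to the status update either.
So the relative order of the status update and the out-of-office reply is not fixed by the given facts.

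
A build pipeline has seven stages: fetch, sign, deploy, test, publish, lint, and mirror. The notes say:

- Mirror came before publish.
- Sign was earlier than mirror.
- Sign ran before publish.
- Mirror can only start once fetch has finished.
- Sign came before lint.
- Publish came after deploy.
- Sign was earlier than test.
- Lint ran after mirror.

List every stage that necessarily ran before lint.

Directly stated before lint: mirror and sign.
Fetch reaches lint via fetch → mirror → lint.
No chain forces deploy (or any of the others) ahead of lint.

fetch, mirror, sign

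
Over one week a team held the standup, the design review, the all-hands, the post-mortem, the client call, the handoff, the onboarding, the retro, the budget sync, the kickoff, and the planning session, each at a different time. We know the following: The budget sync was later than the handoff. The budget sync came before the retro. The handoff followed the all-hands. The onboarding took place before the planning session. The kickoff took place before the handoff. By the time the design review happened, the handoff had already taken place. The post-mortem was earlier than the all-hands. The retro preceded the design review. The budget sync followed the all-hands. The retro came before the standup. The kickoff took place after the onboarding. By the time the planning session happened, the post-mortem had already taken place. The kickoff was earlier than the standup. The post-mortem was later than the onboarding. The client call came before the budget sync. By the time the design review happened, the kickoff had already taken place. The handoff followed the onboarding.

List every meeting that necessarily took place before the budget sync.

the all-hands, the client call, the handoff, the kickoff, the onboarding, the post-mortem

Directly stated before the budget sync: the all-hands, the client call, and the handoff.
The kickoff reaches the budget sync via the kickoff → the handoff → the budget sync.
The onboarding reaches the budget sync via the onboarding → the handoff → the budget sync.
The post-mortem reaches the budget sync via the post-mortem → the all-hands → the budget sync.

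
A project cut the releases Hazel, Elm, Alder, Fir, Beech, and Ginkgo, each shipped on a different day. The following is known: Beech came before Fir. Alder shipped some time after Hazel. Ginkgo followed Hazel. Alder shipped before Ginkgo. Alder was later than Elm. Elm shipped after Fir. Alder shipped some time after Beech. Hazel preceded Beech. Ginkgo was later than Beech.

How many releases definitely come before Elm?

3

Directly stated before Elm: Fir.
Beech reaches Elm via Beech → Fir → Elm.
Hazel reaches Elm via Hazel → Beech → Fir → Elm.
No chain forces Alder (or any of the others) ahead of Elm.
That's Beech, Fir, and Hazel — 3 in all.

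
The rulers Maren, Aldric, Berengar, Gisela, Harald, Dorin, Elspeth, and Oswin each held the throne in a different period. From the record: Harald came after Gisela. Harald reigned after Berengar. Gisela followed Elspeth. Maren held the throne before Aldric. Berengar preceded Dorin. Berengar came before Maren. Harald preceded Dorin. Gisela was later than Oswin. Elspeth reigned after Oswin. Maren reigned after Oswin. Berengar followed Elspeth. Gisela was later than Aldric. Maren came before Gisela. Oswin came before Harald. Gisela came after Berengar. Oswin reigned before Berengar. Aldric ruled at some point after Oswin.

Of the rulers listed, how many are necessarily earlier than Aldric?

Directly stated before Aldric: Maren and Oswin.
Berengar reaches Aldric via Berengar → Maren → Aldric.
Elspeth reaches Aldric via Elspeth → Berengar → Maren → Aldric.
That's Berengar, Elspeth, Maren, and Oswin — 4 in all.

4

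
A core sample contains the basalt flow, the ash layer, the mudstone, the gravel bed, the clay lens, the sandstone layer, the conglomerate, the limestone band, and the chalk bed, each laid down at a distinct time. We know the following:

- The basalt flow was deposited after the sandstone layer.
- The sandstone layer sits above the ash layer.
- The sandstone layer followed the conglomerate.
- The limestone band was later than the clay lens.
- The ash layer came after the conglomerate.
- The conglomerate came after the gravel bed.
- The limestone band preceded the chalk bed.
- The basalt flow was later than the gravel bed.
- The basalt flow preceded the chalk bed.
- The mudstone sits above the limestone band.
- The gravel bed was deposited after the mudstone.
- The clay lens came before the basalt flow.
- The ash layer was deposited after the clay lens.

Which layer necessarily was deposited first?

The clay lens has a chain of constraints placing it before every other layer, so the clay lens must be first.

the clay lens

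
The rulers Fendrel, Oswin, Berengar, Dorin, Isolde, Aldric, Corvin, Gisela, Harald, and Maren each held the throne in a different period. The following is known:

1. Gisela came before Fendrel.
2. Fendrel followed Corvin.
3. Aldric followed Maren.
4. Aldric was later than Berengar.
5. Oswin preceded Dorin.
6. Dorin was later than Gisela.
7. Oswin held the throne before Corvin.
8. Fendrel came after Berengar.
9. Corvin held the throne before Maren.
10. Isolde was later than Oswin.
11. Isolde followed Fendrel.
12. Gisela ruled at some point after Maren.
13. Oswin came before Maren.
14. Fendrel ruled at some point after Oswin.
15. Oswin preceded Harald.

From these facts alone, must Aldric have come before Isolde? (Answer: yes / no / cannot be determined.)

No chain of stated constraints runs from Aldric to Isolde, and none runs from Isolde to Aldric either.
So the relative order of Aldric and Isolde is not fixed by the given facts.

cannot be determined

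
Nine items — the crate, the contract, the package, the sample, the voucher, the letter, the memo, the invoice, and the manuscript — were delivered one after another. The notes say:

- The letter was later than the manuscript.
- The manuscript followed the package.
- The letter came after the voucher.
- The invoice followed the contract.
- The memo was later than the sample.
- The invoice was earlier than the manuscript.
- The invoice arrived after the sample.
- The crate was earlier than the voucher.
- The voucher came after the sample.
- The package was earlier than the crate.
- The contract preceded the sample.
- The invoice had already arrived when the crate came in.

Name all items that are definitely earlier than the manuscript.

the contract, the invoice, the package, the sample

Directly stated before the manuscript: the invoice and the package.
The contract reaches the manuscript via the contract → the invoice → the manuscript.
The sample reaches the manuscript via the sample → the invoice → the manuscript.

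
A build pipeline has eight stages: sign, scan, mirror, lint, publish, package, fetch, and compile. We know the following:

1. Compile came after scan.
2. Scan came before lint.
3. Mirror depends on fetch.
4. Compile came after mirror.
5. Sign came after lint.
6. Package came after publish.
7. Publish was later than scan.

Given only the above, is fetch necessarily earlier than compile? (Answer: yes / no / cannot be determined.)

yes

Chain the constraints: fetch → mirror → compile. Each link is directly stated, so fetch comes before compile.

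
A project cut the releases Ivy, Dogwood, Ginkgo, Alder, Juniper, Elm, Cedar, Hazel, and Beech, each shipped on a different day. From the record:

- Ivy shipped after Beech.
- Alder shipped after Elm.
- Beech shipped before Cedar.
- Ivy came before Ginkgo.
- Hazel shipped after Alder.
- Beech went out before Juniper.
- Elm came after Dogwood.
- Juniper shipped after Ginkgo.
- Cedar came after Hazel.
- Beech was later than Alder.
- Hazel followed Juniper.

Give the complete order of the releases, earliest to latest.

Dogwood, Elm, Alder, Beech, Ivy, Ginkgo, Juniper, Hazel, Cedar

The constraints fix every adjacent pair, so only one ordering works:
Dogwood → Elm → Alder → Beech → Ivy → Ginkgo → Juniper → Hazel → Cedar.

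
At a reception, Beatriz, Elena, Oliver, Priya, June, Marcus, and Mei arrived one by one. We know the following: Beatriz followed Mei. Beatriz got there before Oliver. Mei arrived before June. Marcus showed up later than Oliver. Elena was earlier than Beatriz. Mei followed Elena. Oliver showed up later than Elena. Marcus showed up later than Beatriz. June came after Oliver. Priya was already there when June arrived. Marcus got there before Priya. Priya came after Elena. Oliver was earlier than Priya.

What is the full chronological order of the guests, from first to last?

The constraints fix every adjacent pair, so only one ordering works:
Elena → Mei → Beatriz → Oliver → Marcus → Priya → June.

Elena, Mei, Beatriz, Oliver, Marcus, Priya, June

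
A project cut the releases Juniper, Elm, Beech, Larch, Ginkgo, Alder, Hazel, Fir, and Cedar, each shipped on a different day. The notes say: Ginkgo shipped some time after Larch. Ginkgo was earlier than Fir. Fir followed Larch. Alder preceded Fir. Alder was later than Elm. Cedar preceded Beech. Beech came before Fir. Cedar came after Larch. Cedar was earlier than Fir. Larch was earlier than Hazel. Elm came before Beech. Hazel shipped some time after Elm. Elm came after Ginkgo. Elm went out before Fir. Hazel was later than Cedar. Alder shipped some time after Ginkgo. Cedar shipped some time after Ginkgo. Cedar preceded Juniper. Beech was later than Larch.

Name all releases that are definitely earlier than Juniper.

Directly stated before Juniper: Cedar.
Ginkgo reaches Juniper via Ginkgo → Cedar → Juniper.
Larch reaches Juniper via Larch → Cedar → Juniper.

Cedar, Ginkgo, Larch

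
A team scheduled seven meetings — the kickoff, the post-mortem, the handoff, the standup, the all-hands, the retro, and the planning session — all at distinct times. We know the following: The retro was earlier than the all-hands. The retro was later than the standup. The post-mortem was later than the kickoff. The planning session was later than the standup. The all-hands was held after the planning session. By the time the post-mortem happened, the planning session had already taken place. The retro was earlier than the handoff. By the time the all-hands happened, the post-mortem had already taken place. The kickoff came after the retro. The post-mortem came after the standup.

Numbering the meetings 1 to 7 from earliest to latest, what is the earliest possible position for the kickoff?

The retro and the standup must both come before the kickoff — 2 forced predecessors.
Nothing else is forced ahead of the kickoff, so its earliest slot is position 2 + 1 = 3.

3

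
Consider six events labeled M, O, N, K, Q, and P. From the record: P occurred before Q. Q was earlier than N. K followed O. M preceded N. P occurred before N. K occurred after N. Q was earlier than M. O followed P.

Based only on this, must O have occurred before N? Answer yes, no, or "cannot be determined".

No chain of stated constraints runs from O to N, and none runs from N to O either.
So the relative order of O and N is not fixed by the given facts.

cannot be determined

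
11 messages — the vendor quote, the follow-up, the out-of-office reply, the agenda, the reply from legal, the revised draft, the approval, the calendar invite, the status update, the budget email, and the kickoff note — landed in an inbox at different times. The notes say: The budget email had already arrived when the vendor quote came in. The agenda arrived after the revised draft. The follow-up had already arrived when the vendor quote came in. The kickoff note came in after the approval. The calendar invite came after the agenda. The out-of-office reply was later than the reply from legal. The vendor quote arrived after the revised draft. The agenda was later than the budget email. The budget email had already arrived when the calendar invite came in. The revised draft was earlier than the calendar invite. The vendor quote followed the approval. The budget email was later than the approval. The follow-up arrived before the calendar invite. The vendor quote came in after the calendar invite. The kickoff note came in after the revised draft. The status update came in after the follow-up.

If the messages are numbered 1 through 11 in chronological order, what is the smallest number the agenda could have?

The approval, the budget email, and the revised draft must all come before the agenda — 3 forced predecessors.
Nothing else is forced ahead of the agenda, so its earliest slot is position 3 + 1 = 4.

4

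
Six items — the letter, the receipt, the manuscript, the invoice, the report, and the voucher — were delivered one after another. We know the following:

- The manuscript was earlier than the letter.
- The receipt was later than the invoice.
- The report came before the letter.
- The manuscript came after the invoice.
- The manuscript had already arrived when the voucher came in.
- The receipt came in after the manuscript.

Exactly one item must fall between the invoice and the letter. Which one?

Tracing the constraints gives the invoice → the manuscript → the letter, so the manuscript sits after the invoice and before the letter.
No other item is forced both after the invoice and before the letter.

the manuscript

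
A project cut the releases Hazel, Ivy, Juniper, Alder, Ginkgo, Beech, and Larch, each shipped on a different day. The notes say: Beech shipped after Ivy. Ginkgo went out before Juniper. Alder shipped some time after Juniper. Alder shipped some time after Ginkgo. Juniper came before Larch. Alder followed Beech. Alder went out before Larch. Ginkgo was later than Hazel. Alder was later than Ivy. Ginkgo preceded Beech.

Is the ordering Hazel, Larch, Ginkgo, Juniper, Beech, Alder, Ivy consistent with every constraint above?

The constraints require Ivy before Alder, but in the proposed sequence Alder appears ahead of Ivy. That one violation is enough.

no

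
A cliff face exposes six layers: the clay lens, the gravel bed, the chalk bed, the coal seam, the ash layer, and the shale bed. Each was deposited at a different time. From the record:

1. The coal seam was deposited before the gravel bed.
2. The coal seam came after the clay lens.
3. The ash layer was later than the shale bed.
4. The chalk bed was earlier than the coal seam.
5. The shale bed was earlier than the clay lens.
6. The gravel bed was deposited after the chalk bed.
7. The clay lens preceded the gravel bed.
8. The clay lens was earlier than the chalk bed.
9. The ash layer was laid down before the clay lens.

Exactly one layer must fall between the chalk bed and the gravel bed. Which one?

Tracing the constraints gives the chalk bed → the coal seam → the gravel bed, so the coal seam sits after the chalk bed and before the gravel bed.
No other layer is forced both after the chalk bed and before the gravel bed.

the coal seam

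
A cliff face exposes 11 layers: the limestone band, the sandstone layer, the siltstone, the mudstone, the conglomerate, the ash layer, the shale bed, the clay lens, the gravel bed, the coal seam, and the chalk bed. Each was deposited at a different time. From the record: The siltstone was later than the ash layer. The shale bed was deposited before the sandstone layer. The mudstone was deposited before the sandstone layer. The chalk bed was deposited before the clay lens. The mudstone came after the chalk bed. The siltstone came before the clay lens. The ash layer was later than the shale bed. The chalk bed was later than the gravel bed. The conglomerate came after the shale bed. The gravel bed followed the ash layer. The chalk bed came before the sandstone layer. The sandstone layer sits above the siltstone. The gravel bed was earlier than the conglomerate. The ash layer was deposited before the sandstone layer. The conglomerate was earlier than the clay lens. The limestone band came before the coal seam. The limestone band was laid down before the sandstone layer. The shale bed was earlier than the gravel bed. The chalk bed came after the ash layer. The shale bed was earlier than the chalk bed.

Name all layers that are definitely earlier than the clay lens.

the ash layer, the chalk bed, the conglomerate, the gravel bed, the shale bed, the siltstone

Directly stated before the clay lens: the chalk bed, the conglomerate, and the siltstone.
The ash layer reaches the clay lens via the ash layer → the chalk bed → the clay lens.
The gravel bed reaches the clay lens via the gravel bed → the conglomerate → the clay lens.
The shale bed reaches the clay lens via the shale bed → the conglomerate → the clay lens.
No chain forces the sandstone layer (or any of the others) ahead of the clay lens.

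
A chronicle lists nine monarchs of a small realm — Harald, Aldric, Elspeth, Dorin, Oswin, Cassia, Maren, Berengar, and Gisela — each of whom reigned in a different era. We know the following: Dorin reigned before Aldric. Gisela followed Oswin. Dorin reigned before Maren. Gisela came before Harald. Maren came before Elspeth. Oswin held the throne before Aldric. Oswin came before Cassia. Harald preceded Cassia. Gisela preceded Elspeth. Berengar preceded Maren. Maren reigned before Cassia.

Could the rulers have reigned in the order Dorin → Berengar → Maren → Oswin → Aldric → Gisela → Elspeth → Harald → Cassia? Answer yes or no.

Check each stated constraint against the proposed order — e.g. Oswin is ahead of Cassia; Maren is ahead of Cassia. Every pair is in the required order; nothing is violated.

yes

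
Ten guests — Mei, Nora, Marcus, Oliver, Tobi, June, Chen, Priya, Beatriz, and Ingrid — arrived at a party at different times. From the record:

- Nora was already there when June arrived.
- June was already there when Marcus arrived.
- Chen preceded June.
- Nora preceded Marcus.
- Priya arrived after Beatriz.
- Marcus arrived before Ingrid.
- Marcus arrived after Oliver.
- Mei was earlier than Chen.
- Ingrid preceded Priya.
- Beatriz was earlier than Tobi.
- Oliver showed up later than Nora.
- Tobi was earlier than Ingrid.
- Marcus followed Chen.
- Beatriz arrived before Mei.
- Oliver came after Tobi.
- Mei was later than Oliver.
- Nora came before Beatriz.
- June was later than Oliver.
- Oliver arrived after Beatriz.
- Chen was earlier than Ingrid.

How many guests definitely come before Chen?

5

Directly stated before Chen: Mei.
Beatriz reaches Chen via Beatriz → Mei → Chen.
Nora reaches Chen via Nora → Oliver → Mei → Chen.
Oliver reaches Chen via Oliver → Mei → Chen.
Likewise Tobi reaches Chen by chaining the stated constraints.
That's Beatriz, Mei, Nora, Oliver, and Tobi — 5 in all.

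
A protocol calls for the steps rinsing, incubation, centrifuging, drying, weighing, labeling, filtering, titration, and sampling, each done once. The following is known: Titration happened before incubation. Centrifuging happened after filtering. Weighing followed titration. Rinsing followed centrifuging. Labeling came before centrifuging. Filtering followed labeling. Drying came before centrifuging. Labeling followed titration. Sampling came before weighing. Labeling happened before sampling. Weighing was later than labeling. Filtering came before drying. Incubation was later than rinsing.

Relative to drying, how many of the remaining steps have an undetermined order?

2

Forced before drying: filtering, labeling, and titration; forced after drying: centrifuging, incubation, and rinsing.
That leaves sampling and weighing with no forced order relative to drying — 2.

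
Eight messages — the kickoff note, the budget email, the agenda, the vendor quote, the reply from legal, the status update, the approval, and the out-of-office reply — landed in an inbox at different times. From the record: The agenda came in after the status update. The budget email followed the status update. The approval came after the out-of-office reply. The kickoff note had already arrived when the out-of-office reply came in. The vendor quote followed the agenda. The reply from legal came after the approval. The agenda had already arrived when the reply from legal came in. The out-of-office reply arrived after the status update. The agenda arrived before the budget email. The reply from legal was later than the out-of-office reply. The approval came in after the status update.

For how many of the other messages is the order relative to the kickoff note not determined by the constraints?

4

Forced after the kickoff note: the approval, the out-of-office reply, and the reply from legal.
That leaves the agenda, the budget email, the status update, and the vendor quote with no forced order relative to the kickoff note — 4.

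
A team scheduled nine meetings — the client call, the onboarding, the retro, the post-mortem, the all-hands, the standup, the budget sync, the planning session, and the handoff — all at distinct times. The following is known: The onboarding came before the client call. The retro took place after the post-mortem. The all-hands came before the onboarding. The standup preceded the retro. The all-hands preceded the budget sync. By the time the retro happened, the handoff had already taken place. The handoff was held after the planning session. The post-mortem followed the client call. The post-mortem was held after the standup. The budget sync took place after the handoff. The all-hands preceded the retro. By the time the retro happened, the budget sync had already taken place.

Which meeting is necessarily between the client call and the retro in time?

the post-mortem

Tracing the constraints gives the client call → the post-mortem → the retro, so the post-mortem sits after the client call and before the retro.
No other meeting is forced both after the client call and before the retro.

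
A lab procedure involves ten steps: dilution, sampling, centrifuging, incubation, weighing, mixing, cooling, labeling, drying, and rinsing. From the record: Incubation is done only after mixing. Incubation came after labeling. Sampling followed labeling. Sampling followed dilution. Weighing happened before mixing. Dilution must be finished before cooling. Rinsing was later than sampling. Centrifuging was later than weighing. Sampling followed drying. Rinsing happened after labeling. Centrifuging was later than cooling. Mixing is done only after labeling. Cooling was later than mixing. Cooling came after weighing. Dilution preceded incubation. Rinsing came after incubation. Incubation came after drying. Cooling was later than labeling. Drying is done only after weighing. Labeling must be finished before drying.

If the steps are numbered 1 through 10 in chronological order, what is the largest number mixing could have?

Mixing must come before centrifuging, cooling, incubation, and rinsing — 4 steps forced after it.
Everything else can be placed before mixing in some valid order, so mixing can sit as late as position 10 − 4 = 6.

6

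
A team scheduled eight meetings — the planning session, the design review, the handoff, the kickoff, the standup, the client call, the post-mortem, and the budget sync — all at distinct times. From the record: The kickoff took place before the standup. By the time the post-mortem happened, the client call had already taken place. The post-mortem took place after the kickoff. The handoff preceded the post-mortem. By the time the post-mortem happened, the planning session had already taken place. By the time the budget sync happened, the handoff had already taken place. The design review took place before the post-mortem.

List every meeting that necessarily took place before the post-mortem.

Directly stated before the post-mortem: the client call, the design review, the handoff, the kickoff, and the planning session.

the client call, the design review, the handoff, the kickoff, the planning session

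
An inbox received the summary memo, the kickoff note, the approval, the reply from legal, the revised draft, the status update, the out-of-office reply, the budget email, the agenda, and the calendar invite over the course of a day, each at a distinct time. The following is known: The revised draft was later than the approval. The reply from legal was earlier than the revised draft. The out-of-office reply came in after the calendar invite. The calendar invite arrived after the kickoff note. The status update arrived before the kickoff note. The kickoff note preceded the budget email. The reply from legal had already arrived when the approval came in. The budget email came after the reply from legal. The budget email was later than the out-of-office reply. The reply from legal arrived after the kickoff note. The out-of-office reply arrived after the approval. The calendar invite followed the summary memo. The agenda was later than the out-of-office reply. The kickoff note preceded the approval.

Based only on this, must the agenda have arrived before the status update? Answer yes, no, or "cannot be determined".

Tracing the constraints gives the status update → the kickoff note → the calendar invite → the out-of-office reply → the agenda, so the status update must come before the agenda.
That means the agenda cannot be before the status update.

no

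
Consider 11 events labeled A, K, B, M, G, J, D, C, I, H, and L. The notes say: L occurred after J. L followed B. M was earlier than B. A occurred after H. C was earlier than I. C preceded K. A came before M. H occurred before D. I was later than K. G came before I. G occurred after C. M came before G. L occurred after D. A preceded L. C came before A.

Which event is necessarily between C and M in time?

Tracing the constraints gives C → A → M, so A sits after C and before M.
No other event is forced both after C and before M.

A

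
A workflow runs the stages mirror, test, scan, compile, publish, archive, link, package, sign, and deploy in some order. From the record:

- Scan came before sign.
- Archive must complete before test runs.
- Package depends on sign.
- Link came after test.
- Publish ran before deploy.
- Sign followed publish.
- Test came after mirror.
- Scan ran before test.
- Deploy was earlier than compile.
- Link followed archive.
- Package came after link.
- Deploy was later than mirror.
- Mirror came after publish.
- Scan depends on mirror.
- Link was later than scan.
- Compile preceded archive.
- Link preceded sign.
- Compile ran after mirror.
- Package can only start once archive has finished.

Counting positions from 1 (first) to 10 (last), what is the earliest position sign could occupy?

Archive, compile, deploy, link, mirror, publish, scan, and test must all come before sign — 8 forced predecessors.
Nothing else is forced ahead of sign, so its earliest slot is position 8 + 1 = 9.

9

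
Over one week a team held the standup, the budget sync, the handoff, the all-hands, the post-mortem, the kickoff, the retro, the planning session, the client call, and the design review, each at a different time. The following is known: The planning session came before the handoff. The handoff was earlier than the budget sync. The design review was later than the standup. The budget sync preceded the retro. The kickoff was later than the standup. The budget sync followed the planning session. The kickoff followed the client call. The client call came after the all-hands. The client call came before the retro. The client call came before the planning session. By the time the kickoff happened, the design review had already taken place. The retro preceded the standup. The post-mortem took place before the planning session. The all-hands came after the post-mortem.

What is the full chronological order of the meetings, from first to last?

the post-mortem, the all-hands, the client call, the planning session, the handoff, the budget sync, the retro, the standup, the design review, the kickoff

The constraints fix every adjacent pair, so only one ordering works:
the post-mortem → the all-hands → the client call → the planning session → the handoff → the budget sync → the retro → the standup → the design review → the kickoff.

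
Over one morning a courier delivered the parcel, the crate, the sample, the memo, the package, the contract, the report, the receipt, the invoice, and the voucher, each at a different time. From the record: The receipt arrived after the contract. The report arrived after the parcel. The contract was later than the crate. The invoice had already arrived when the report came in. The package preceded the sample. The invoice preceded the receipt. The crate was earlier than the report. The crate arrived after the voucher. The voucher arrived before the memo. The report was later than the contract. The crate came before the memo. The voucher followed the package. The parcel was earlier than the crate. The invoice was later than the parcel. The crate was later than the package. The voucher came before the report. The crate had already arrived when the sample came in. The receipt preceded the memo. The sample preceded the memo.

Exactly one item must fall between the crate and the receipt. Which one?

Tracing the constraints gives the crate → the contract → the receipt, so the contract sits after the crate and before the receipt.
No other item is forced both after the crate and before the receipt.

the contract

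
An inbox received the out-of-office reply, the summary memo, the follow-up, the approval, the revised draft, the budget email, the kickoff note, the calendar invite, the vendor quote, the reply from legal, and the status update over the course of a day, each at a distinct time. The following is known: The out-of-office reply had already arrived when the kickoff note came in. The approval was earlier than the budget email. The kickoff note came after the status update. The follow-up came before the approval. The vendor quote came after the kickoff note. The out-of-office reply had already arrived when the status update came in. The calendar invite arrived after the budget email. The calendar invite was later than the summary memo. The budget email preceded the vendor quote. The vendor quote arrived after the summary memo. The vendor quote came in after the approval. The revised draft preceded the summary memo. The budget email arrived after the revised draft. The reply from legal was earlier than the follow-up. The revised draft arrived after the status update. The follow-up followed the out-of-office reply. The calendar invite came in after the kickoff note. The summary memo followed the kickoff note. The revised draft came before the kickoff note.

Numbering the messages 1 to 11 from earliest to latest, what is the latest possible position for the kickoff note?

8

The kickoff note must come before the calendar invite, the summary memo, and the vendor quote — 3 messages forced after it.
Everything else can be placed before the kickoff note in some valid order, so the kickoff note can sit as late as position 11 − 3 = 8.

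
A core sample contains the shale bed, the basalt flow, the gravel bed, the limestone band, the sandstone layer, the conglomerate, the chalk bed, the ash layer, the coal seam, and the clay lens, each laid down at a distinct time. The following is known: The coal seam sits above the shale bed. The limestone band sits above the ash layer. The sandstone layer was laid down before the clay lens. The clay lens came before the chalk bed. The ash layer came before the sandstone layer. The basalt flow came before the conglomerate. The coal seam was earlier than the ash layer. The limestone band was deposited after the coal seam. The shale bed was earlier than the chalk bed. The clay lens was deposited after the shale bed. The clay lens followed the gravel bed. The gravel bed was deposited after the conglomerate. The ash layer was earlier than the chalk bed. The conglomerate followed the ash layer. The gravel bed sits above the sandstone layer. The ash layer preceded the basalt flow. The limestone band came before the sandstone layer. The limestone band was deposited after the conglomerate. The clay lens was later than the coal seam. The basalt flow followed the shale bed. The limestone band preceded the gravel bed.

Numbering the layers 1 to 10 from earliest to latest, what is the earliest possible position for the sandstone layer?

7

The ash layer, the basalt flow, the coal seam, the conglomerate, the limestone band, and the shale bed must all come before the sandstone layer — 6 forced predecessors.
Nothing else is forced ahead of the sandstone layer, so its earliest slot is position 6 + 1 = 7.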